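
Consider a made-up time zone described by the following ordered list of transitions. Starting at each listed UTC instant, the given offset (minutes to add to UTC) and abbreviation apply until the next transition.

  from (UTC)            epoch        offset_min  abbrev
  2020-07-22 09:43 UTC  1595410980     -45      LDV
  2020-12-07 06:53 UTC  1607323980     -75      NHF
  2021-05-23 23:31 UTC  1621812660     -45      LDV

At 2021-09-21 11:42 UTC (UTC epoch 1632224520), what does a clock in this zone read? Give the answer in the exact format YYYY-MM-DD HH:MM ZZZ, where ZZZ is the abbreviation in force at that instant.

2021-09-21 10:57 LDV

Query: 2021-09-21 11:42 UTC
Rule 3/3 (LDV, -00:45): 2021-05-23 23:31 UTC ≤ query < +∞
11·60 + 42 - 45 = 657 min
657 = 0·1440 + 657; 657 = 10·60 + 57 → 10:57, same day
→ 2021-09-21 10:57 LDV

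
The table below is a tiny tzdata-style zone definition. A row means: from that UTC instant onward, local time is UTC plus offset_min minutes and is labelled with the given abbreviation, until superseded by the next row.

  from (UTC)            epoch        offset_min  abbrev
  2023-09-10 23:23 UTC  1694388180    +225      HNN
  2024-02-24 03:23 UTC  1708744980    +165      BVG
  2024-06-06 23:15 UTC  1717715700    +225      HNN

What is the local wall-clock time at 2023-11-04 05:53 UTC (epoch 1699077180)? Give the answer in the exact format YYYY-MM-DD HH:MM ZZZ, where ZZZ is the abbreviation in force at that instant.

Query: 2023-11-04 05:53 UTC
Rule 1/3 (HNN, +03:45): 2023-09-10 23:23 UTC ≤ query < 2024-02-24 03:23 UTC
5·60 + 53 + 225 = 578 min
578 = 0·1440 + 578; 578 = 9·60 + 38 → 09:38, same day
→ 2023-11-04 09:38 HNN

2023-11-04 09:38 HNN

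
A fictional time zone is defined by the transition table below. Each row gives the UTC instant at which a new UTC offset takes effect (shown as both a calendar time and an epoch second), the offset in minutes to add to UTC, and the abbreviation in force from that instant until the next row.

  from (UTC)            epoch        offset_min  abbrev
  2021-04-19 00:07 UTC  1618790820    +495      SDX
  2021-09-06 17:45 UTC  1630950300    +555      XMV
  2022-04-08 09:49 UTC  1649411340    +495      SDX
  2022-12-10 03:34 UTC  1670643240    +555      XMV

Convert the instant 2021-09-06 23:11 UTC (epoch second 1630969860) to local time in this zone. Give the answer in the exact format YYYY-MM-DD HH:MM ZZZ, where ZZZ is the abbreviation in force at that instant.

2021-09-07 08:26 XMV

Query: 2021-09-06 23:11 UTC
Rule 2/4 (XMV, +09:15): 2021-09-06 17:45 UTC ≤ query < 2022-04-08 09:49 UTC
23·60 + 11 + 555 = 1946 min
1946 = 1·1440 + 506; 506 = 8·60 + 26 → 08:26, 2021-09-06 + 1 day = 2021-09-07
→ 2021-09-07 08:26 XMV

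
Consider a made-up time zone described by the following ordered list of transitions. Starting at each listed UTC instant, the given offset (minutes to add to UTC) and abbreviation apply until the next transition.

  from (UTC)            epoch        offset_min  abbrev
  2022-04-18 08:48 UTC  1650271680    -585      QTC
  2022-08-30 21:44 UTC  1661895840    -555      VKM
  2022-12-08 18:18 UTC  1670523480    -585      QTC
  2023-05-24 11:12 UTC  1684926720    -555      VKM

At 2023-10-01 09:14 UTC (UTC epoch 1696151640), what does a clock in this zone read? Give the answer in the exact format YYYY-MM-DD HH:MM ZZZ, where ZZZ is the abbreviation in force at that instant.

2023-09-30 23:59 VKM

Query: 2023-10-01 09:14 UTC
Rule 4/4 (VKM, -09:15): 2023-05-24 11:12 UTC ≤ query < +∞
9·60 + 14 - 555 = -1 min
-1 = -1·1440 + 1439; 1439 = 23·60 + 59 → 23:59, 2023-10-01 - 1 day = 2023-09-30
→ 2023-09-30 23:59 VKM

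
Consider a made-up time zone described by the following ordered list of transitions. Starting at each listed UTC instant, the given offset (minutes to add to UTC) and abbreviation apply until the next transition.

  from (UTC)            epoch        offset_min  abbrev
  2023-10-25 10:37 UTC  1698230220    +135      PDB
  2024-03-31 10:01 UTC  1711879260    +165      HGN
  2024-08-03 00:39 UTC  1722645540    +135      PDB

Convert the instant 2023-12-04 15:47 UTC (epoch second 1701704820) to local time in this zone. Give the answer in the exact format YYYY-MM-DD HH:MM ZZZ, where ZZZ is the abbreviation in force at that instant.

Query: 2023-12-04 15:47 UTC
Rule 1/3 (PDB, +02:15): 2023-10-25 10:37 UTC ≤ query < 2024-03-31 10:01 UTC
15·60 + 47 + 135 = 1082 min
1082 = 0·1440 + 1082; 1082 = 18·60 + 2 → 18:02, same day
→ 2023-12-04 18:02 PDB

2023-12-04 18:02 PDB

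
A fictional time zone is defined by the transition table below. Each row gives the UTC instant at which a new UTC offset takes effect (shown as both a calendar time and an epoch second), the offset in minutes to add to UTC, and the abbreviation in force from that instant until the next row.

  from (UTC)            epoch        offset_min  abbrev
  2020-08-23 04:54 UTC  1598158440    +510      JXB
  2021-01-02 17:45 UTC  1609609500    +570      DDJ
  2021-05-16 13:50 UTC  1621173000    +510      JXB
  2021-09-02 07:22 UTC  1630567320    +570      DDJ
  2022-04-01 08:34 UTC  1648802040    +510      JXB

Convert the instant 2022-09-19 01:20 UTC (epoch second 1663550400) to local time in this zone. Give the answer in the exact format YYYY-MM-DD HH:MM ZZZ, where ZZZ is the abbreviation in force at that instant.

2022-09-19 09:50 JXB

Query: 2022-09-19 01:20 UTC
Rule 5/5 (JXB, +08:30): 2022-04-01 08:34 UTC ≤ query < +∞
1·60 + 20 + 510 = 590 min
590 = 0·1440 + 590; 590 = 9·60 + 50 → 09:50, same day
→ 2022-09-19 09:50 JXB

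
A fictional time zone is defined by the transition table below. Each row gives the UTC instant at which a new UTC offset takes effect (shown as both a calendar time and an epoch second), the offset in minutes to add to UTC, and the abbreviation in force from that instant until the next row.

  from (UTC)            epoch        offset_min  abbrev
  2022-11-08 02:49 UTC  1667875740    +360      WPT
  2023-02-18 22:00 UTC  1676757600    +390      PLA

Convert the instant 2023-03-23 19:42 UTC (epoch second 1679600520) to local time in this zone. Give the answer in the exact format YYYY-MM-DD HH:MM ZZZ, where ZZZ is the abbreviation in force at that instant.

Query: 2023-03-23 19:42 UTC
Rule 2/2 (PLA, +06:30): 2023-02-18 22:00 UTC ≤ query < +∞
19·60 + 42 + 390 = 1572 min
1572 = 1·1440 + 132; 132 = 2·60 + 12 → 02:12, 2023-03-23 + 1 day = 2023-03-24
→ 2023-03-24 02:12 PLA

2023-03-24 02:12 PLA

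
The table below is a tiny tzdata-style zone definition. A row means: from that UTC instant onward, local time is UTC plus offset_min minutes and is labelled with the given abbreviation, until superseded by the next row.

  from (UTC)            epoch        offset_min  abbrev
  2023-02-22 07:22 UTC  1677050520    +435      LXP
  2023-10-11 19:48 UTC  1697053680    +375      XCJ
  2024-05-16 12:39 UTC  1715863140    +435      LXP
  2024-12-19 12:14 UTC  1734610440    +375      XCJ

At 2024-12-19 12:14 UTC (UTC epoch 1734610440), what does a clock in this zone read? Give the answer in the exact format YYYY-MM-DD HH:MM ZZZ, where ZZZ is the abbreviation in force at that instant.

Query: 2024-12-19 12:14 UTC
Rule 4/4 (XCJ, +06:15): 2024-12-19 12:14 UTC ≤ query < +∞
12·60 + 14 + 375 = 1109 min
1109 = 0·1440 + 1109; 1109 = 18·60 + 29 → 18:29, same day
→ 2024-12-19 18:29 XCJ

2024-12-19 18:29 XCJ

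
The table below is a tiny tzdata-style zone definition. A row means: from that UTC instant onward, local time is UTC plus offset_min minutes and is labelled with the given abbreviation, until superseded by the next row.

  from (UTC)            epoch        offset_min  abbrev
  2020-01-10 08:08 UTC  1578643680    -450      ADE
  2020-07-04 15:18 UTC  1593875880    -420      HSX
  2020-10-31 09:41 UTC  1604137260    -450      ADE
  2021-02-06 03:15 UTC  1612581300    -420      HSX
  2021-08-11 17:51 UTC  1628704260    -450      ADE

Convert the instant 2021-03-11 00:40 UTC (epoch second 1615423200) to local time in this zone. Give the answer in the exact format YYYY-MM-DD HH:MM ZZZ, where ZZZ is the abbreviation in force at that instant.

Query: 2021-03-11 00:40 UTC
Rule 4/5 (HSX, -07:00): 2021-02-06 03:15 UTC ≤ query < 2021-08-11 17:51 UTC
0·60 + 40 - 420 = -380 min
-380 = -1·1440 + 1060; 1060 = 17·60 + 40 → 17:40, 2021-03-11 - 1 day = 2021-03-10
→ 2021-03-10 17:40 HSX

2021-03-10 17:40 HSX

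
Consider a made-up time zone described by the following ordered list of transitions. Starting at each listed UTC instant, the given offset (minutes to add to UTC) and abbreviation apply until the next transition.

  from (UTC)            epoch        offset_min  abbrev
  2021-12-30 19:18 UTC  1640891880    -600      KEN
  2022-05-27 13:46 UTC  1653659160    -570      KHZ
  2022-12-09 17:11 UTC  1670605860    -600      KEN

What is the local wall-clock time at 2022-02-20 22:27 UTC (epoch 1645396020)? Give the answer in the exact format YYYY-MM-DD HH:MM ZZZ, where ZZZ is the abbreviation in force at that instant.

Query: 2022-02-20 22:27 UTC
Rule 1/3 (KEN, -10:00): 2021-12-30 19:18 UTC ≤ query < 2022-05-27 13:46 UTC
22·60 + 27 - 600 = 747 min
747 = 0·1440 + 747; 747 = 12·60 + 27 → 12:27, same day
→ 2022-02-20 12:27 KEN

2022-02-20 12:27 KEN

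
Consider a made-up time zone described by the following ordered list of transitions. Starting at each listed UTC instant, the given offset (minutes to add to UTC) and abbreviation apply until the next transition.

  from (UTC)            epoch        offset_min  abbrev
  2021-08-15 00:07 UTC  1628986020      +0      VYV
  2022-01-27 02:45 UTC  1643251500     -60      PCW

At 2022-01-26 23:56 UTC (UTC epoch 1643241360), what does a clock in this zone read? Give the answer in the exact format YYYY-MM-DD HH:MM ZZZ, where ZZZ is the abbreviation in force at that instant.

Query: 2022-01-26 23:56 UTC
Rule 1/2 (VYV, +00:00): 2021-08-15 00:07 UTC ≤ query < 2022-01-27 02:45 UTC
23·60 + 56 + 0 = 1436 min
1436 = 0·1440 + 1436; 1436 = 23·60 + 56 → 23:56, same day
→ 2022-01-26 23:56 VYV

2022-01-26 23:56 VYV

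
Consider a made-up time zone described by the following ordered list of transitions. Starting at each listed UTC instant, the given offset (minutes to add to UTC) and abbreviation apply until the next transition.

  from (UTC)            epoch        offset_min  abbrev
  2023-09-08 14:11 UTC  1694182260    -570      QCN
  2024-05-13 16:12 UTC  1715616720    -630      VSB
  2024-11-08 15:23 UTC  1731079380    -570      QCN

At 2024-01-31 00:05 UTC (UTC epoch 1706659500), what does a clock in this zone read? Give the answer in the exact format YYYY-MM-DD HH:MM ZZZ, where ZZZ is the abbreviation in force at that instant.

Query: 2024-01-31 00:05 UTC
Rule 1/3 (QCN, -09:30): 2023-09-08 14:11 UTC ≤ query < 2024-05-13 16:12 UTC
0·60 + 5 - 570 = -565 min
-565 = -1·1440 + 875; 875 = 14·60 + 35 → 14:35, 2024-01-31 - 1 day = 2024-01-30
→ 2024-01-30 14:35 QCN

2024-01-30 14:35 QCN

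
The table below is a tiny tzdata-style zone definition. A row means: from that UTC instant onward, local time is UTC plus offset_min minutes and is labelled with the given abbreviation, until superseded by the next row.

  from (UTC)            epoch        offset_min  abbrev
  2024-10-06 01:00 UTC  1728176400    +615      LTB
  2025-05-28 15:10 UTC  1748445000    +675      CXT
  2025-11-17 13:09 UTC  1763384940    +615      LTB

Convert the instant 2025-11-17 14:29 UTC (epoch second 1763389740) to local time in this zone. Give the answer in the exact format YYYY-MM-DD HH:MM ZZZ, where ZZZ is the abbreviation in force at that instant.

2025-11-18 00:44 LTB

Query: 2025-11-17 14:29 UTC
Rule 3/3 (LTB, +10:15): 2025-11-17 13:09 UTC ≤ query < +∞
14·60 + 29 + 615 = 1484 min
1484 = 1·1440 + 44; 44 = 0·60 + 44 → 00:44, 2025-11-17 + 1 day = 2025-11-18
→ 2025-11-18 00:44 LTB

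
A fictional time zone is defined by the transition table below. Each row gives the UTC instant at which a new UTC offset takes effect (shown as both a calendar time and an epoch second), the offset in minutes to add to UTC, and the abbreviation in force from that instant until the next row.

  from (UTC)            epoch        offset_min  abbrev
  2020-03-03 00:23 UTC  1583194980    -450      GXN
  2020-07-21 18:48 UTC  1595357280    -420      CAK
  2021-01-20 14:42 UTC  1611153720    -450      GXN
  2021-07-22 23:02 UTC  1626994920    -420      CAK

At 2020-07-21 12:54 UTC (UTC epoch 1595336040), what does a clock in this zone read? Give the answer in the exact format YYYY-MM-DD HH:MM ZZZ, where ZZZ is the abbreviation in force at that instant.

Query: 2020-07-21 12:54 UTC
Rule 1/4 (GXN, -07:30): 2020-03-03 00:23 UTC ≤ query < 2020-07-21 18:48 UTC
12·60 + 54 - 450 = 324 min
324 = 0·1440 + 324; 324 = 5·60 + 24 → 05:24, same day
→ 2020-07-21 05:24 GXN

2020-07-21 05:24 GXN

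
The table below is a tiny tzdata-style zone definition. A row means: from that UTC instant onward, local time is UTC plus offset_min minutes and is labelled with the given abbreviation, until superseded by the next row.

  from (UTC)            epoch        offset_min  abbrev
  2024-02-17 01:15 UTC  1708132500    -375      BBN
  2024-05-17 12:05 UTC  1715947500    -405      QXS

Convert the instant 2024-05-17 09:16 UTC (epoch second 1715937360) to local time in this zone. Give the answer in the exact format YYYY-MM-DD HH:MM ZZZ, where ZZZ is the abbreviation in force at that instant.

Query: 2024-05-17 09:16 UTC
Rule 1/2 (BBN, -06:15): 2024-02-17 01:15 UTC ≤ query < 2024-05-17 12:05 UTC
9·60 + 16 - 375 = 181 min
181 = 0·1440 + 181; 181 = 3·60 + 1 → 03:01, same day
→ 2024-05-17 03:01 BBN

2024-05-17 03:01 BBN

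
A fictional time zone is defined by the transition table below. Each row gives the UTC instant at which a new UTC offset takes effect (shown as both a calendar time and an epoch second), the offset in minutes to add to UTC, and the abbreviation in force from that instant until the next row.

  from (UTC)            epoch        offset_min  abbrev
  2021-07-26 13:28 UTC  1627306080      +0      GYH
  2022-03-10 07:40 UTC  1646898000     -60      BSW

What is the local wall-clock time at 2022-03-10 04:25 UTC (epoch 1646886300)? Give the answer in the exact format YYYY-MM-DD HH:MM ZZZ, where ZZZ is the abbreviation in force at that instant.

Query: 2022-03-10 04:25 UTC
Rule 1/2 (GYH, +00:00): 2021-07-26 13:28 UTC ≤ query < 2022-03-10 07:40 UTC
4·60 + 25 + 0 = 265 min
265 = 0·1440 + 265; 265 = 4·60 + 25 → 04:25, same day
→ 2022-03-10 04:25 GYH

2022-03-10 04:25 GYH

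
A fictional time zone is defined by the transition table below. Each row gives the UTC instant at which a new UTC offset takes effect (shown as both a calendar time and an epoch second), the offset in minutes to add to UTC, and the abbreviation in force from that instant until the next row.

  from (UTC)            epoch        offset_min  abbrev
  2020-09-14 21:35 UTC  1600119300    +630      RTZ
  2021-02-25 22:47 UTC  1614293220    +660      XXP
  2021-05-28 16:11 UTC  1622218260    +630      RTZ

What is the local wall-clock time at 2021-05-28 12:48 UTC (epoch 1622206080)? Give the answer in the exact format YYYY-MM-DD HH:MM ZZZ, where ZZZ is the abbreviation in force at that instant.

Query: 2021-05-28 12:48 UTC
Rule 2/3 (XXP, +11:00): 2021-02-25 22:47 UTC ≤ query < 2021-05-28 16:11 UTC
12·60 + 48 + 660 = 1428 min
1428 = 0·1440 + 1428; 1428 = 23·60 + 48 → 23:48, same day
→ 2021-05-28 23:48 XXP

2021-05-28 23:48 XXP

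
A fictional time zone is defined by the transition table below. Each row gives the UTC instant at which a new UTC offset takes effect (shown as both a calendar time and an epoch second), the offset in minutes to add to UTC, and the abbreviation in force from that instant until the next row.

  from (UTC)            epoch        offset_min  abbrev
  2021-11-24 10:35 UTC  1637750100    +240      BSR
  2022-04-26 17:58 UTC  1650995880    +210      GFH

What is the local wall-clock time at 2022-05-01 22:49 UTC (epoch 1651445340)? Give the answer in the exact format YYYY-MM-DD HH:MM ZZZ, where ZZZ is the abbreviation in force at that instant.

Query: 2022-05-01 22:49 UTC
Rule 2/2 (GFH, +03:30): 2022-04-26 17:58 UTC ≤ query < +∞
22·60 + 49 + 210 = 1579 min
1579 = 1·1440 + 139; 139 = 2·60 + 19 → 02:19, 2022-05-01 + 1 day = 2022-05-02
→ 2022-05-02 02:19 GFH

2022-05-02 02:19 GFH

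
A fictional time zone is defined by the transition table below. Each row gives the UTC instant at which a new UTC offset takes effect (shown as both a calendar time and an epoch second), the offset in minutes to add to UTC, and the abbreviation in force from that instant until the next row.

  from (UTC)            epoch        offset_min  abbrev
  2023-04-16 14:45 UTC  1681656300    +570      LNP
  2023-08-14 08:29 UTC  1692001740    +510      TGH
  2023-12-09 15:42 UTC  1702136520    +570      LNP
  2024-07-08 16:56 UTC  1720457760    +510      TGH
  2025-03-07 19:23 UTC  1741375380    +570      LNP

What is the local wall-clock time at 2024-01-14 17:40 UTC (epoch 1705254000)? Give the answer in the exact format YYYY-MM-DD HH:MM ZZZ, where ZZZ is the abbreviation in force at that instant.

Query: 2024-01-14 17:40 UTC
Rule 3/5 (LNP, +09:30): 2023-12-09 15:42 UTC ≤ query < 2024-07-08 16:56 UTC
17·60 + 40 + 570 = 1630 min
1630 = 1·1440 + 190; 190 = 3·60 + 10 → 03:10, 2024-01-14 + 1 day = 2024-01-15
→ 2024-01-15 03:10 LNP

2024-01-15 03:10 LNP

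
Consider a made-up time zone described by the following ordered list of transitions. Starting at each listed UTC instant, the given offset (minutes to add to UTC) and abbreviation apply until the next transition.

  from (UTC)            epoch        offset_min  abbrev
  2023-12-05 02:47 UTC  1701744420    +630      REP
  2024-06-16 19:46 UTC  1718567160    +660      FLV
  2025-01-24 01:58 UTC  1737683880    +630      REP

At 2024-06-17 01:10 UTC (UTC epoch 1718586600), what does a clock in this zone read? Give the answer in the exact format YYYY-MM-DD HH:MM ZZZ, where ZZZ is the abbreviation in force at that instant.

Query: 2024-06-17 01:10 UTC
Rule 2/3 (FLV, +11:00): 2024-06-16 19:46 UTC ≤ query < 2025-01-24 01:58 UTC
1·60 + 10 + 660 = 730 min
730 = 0·1440 + 730; 730 = 12·60 + 10 → 12:10, same day
→ 2024-06-17 12:10 FLV

2024-06-17 12:10 FLV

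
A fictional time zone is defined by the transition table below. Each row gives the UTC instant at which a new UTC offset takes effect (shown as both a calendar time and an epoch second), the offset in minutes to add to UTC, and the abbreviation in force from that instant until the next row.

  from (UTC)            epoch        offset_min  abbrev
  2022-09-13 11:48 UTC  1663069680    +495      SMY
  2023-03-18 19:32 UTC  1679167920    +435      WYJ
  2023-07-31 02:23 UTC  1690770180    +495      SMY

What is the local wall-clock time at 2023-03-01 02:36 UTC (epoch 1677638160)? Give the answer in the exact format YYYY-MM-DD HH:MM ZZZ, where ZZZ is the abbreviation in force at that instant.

2023-03-01 10:51 SMY

Query: 2023-03-01 02:36 UTC
Rule 1/3 (SMY, +08:15): 2022-09-13 11:48 UTC ≤ query < 2023-03-18 19:32 UTC
2·60 + 36 + 495 = 651 min
651 = 0·1440 + 651; 651 = 10·60 + 51 → 10:51, same day
→ 2023-03-01 10:51 SMY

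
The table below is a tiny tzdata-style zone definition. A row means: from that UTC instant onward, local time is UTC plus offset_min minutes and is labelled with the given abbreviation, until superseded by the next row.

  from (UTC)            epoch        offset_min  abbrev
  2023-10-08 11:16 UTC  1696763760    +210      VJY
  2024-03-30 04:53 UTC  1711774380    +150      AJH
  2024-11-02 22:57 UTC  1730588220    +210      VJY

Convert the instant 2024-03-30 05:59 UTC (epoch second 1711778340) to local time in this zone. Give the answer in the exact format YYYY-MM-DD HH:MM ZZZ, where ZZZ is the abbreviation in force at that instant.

2024-03-30 08:29 AJH

Query: 2024-03-30 05:59 UTC
Rule 2/3 (AJH, +02:30): 2024-03-30 04:53 UTC ≤ query < 2024-11-02 22:57 UTC
5·60 + 59 + 150 = 509 min
509 = 0·1440 + 509; 509 = 8·60 + 29 → 08:29, same day
→ 2024-03-30 08:29 AJH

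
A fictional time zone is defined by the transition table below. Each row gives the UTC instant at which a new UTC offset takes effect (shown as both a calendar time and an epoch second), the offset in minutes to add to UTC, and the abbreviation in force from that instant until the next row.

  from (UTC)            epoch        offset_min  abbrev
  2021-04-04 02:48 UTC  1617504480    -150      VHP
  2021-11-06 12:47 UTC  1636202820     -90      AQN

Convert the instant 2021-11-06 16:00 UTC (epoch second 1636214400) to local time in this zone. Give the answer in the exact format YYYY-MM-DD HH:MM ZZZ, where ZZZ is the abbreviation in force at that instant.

Query: 2021-11-06 16:00 UTC
Rule 2/2 (AQN, -01:30): 2021-11-06 12:47 UTC ≤ query < +∞
16·60 + 0 - 90 = 870 min
870 = 0·1440 + 870; 870 = 14·60 + 30 → 14:30, same day
→ 2021-11-06 14:30 AQN

2021-11-06 14:30 AQN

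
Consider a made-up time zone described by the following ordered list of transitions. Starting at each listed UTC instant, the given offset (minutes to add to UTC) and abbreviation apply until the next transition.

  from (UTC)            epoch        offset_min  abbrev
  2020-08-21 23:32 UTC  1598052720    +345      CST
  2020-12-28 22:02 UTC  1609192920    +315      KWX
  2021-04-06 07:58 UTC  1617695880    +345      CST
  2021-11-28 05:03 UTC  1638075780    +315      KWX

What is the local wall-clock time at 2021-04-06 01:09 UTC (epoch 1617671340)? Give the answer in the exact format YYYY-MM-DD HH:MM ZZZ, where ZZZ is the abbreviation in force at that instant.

Query: 2021-04-06 01:09 UTC
Rule 2/4 (KWX, +05:15): 2020-12-28 22:02 UTC ≤ query < 2021-04-06 07:58 UTC
1·60 + 9 + 315 = 384 min
384 = 0·1440 + 384; 384 = 6·60 + 24 → 06:24, same day
→ 2021-04-06 06:24 KWX

2021-04-06 06:24 KWX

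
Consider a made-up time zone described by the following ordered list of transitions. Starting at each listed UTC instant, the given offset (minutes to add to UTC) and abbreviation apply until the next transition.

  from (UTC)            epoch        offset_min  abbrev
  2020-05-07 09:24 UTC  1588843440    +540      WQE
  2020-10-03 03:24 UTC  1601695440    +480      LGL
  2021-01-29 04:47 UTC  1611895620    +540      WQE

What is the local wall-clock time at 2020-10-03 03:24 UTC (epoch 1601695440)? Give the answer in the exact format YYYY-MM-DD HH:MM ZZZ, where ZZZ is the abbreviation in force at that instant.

2020-10-03 11:24 LGL

Query: 2020-10-03 03:24 UTC
Rule 2/3 (LGL, +08:00): 2020-10-03 03:24 UTC ≤ query < 2021-01-29 04:47 UTC
3·60 + 24 + 480 = 684 min
684 = 0·1440 + 684; 684 = 11·60 + 24 → 11:24, same day
→ 2020-10-03 11:24 LGL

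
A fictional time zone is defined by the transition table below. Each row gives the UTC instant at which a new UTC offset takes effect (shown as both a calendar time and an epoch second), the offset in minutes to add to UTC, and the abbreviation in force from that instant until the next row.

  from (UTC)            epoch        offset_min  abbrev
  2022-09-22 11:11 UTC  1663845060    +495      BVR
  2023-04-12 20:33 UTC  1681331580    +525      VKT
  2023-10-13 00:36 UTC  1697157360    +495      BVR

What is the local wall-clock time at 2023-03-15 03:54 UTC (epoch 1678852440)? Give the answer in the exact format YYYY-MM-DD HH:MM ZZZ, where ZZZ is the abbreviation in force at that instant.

2023-03-15 12:09 BVR

Query: 2023-03-15 03:54 UTC
Rule 1/3 (BVR, +08:15): 2022-09-22 11:11 UTC ≤ query < 2023-04-12 20:33 UTC
3·60 + 54 + 495 = 729 min
729 = 0·1440 + 729; 729 = 12·60 + 9 → 12:09, same day
→ 2023-03-15 12:09 BVR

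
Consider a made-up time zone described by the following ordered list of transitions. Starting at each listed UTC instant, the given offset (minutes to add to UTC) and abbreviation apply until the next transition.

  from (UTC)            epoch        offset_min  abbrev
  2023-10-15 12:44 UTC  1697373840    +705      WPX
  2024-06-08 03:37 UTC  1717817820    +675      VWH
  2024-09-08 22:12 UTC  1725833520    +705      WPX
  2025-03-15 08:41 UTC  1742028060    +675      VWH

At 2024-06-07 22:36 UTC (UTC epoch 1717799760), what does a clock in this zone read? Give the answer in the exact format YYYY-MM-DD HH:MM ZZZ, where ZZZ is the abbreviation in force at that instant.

Query: 2024-06-07 22:36 UTC
Rule 1/4 (WPX, +11:45): 2023-10-15 12:44 UTC ≤ query < 2024-06-08 03:37 UTC
22·60 + 36 + 705 = 2061 min
2061 = 1·1440 + 621; 621 = 10·60 + 21 → 10:21, 2024-06-07 + 1 day = 2024-06-08
→ 2024-06-08 10:21 WPX

2024-06-08 10:21 WPX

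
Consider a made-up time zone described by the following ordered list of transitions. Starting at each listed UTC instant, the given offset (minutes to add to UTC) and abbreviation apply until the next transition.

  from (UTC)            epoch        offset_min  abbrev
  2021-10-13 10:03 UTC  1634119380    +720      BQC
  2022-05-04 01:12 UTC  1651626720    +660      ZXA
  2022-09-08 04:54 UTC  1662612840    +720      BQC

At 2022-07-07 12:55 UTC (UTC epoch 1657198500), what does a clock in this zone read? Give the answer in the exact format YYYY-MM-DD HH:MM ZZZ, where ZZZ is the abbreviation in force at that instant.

2022-07-07 23:55 ZXA

Query: 2022-07-07 12:55 UTC
Rule 2/3 (ZXA, +11:00): 2022-05-04 01:12 UTC ≤ query < 2022-09-08 04:54 UTC
12·60 + 55 + 660 = 1435 min
1435 = 0·1440 + 1435; 1435 = 23·60 + 55 → 23:55, same day
→ 2022-07-07 23:55 ZXA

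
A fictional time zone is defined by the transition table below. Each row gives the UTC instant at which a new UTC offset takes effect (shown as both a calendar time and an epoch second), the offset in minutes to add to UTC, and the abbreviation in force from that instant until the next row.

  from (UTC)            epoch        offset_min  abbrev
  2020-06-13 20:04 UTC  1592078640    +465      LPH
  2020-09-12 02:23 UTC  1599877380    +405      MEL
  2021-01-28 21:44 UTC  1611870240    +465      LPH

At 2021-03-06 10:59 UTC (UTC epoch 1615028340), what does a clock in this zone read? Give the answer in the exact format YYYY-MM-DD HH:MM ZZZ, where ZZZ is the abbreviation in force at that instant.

Query: 2021-03-06 10:59 UTC
Rule 3/3 (LPH, +07:45): 2021-01-28 21:44 UTC ≤ query < +∞
10·60 + 59 + 465 = 1124 min
1124 = 0·1440 + 1124; 1124 = 18·60 + 44 → 18:44, same day
→ 2021-03-06 18:44 LPH

2021-03-06 18:44 LPH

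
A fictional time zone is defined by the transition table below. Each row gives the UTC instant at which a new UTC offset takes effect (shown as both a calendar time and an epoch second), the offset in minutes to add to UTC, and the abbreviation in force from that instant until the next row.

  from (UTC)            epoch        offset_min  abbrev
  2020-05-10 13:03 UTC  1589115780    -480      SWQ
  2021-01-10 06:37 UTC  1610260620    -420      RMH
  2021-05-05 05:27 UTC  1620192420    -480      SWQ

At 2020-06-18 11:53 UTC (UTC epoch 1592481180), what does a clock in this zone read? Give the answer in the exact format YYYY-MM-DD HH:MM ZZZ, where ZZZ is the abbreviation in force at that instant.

2020-06-18 03:53 SWQ

Query: 2020-06-18 11:53 UTC
Rule 1/3 (SWQ, -08:00): 2020-05-10 13:03 UTC ≤ query < 2021-01-10 06:37 UTC
11·60 + 53 - 480 = 233 min
233 = 0·1440 + 233; 233 = 3·60 + 53 → 03:53, same day
→ 2020-06-18 03:53 SWQ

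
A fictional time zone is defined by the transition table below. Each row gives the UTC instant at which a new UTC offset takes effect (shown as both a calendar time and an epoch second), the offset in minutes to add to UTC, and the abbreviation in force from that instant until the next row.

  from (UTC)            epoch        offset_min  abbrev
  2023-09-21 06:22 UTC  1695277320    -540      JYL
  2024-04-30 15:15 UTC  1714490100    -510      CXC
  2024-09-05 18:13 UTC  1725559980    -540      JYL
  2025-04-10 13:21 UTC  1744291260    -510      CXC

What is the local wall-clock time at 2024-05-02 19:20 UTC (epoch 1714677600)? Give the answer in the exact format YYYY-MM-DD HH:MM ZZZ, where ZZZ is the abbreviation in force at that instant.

2024-05-02 10:50 CXC

Query: 2024-05-02 19:20 UTC
Rule 2/4 (CXC, -08:30): 2024-04-30 15:15 UTC ≤ query < 2024-09-05 18:13 UTC
19·60 + 20 - 510 = 650 min
650 = 0·1440 + 650; 650 = 10·60 + 50 → 10:50, same day
→ 2024-05-02 10:50 CXC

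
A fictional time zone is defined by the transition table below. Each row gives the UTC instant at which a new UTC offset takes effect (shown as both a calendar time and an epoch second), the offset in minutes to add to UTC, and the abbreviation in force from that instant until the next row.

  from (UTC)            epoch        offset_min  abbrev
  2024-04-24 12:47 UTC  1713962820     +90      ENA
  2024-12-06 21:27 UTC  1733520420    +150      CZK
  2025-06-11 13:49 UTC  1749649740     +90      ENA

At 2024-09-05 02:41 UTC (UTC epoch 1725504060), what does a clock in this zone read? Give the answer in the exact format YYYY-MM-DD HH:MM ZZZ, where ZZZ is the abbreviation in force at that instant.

Query: 2024-09-05 02:41 UTC
Rule 1/3 (ENA, +01:30): 2024-04-24 12:47 UTC ≤ query < 2024-12-06 21:27 UTC
2·60 + 41 + 90 = 251 min
251 = 0·1440 + 251; 251 = 4·60 + 11 → 04:11, same day
→ 2024-09-05 04:11 ENA

2024-09-05 04:11 ENA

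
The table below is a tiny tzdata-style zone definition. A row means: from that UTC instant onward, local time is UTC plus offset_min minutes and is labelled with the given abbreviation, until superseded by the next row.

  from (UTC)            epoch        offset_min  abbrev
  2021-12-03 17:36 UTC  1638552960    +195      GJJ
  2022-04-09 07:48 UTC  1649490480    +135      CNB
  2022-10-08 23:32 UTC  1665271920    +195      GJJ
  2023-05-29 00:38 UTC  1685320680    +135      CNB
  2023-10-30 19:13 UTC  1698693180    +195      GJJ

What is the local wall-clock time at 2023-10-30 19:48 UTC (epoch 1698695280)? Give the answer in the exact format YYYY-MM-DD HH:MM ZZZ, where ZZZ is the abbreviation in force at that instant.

2023-10-30 23:03 GJJ

Query: 2023-10-30 19:48 UTC
Rule 5/5 (GJJ, +03:15): 2023-10-30 19:13 UTC ≤ query < +∞
19·60 + 48 + 195 = 1383 min
1383 = 0·1440 + 1383; 1383 = 23·60 + 3 → 23:03, same day
→ 2023-10-30 23:03 GJJ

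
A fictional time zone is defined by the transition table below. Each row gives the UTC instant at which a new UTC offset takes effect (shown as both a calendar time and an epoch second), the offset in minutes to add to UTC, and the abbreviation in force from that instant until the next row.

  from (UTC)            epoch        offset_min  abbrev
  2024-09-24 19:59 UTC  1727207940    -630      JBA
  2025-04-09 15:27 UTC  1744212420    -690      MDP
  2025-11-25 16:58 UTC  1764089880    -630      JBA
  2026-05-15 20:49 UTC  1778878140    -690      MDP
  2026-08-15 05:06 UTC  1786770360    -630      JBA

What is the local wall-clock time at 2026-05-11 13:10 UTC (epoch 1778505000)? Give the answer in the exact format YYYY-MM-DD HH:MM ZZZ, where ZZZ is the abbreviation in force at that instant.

Query: 2026-05-11 13:10 UTC
Rule 3/5 (JBA, -10:30): 2025-11-25 16:58 UTC ≤ query < 2026-05-15 20:49 UTC
13·60 + 10 - 630 = 160 min
160 = 0·1440 + 160; 160 = 2·60 + 40 → 02:40, same day
→ 2026-05-11 02:40 JBA

2026-05-11 02:40 JBA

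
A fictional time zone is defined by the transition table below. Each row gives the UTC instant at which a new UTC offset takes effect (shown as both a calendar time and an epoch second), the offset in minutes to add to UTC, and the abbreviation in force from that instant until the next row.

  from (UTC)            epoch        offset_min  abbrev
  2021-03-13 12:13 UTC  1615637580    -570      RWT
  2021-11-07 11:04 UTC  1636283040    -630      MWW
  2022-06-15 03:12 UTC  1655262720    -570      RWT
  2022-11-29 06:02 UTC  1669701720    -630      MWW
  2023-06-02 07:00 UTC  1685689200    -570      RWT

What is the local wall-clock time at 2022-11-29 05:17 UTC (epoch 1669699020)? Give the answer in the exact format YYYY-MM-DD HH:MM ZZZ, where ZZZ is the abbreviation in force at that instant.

2022-11-28 19:47 RWT

Query: 2022-11-29 05:17 UTC
Rule 3/5 (RWT, -09:30): 2022-06-15 03:12 UTC ≤ query < 2022-11-29 06:02 UTC
5·60 + 17 - 570 = -253 min
-253 = -1·1440 + 1187; 1187 = 19·60 + 47 → 19:47, 2022-11-29 - 1 day = 2022-11-28
→ 2022-11-28 19:47 RWT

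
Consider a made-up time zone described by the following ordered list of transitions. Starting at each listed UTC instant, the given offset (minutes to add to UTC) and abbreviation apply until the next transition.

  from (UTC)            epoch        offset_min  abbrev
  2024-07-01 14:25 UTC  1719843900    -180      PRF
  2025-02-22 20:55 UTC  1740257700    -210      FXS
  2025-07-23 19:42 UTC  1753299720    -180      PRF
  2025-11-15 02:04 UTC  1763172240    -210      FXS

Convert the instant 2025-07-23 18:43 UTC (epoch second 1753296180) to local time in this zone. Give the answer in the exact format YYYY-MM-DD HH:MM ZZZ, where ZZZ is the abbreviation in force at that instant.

2025-07-23 15:13 FXS

Query: 2025-07-23 18:43 UTC
Rule 2/4 (FXS, -03:30): 2025-02-22 20:55 UTC ≤ query < 2025-07-23 19:42 UTC
18·60 + 43 - 210 = 913 min
913 = 0·1440 + 913; 913 = 15·60 + 13 → 15:13, same day
→ 2025-07-23 15:13 FXS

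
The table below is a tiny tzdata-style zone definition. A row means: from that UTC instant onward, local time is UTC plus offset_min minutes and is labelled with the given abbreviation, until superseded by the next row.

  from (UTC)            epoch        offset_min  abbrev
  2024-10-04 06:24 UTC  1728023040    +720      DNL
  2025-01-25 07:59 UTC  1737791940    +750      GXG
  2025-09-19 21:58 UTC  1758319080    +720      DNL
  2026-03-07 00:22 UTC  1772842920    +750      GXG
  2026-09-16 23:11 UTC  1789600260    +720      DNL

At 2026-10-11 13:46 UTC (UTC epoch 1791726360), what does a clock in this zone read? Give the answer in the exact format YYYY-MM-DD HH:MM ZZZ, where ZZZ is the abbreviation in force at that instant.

2026-10-12 01:46 DNL

Query: 2026-10-11 13:46 UTC
Rule 5/5 (DNL, +12:00): 2026-09-16 23:11 UTC ≤ query < +∞
13·60 + 46 + 720 = 1546 min
1546 = 1·1440 + 106; 106 = 1·60 + 46 → 01:46, 2026-10-11 + 1 day = 2026-10-12
→ 2026-10-12 01:46 DNL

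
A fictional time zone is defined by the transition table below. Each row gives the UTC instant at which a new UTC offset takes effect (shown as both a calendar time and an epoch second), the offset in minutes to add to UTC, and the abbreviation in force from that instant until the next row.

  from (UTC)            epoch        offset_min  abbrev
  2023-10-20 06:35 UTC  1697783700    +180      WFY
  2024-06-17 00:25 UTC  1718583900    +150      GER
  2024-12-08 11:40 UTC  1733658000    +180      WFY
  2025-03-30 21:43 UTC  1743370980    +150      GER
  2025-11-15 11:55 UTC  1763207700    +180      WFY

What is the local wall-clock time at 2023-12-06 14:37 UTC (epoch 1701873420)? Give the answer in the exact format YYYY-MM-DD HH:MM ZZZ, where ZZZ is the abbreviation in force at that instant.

2023-12-06 17:37 WFY

Query: 2023-12-06 14:37 UTC
Rule 1/5 (WFY, +03:00): 2023-10-20 06:35 UTC ≤ query < 2024-06-17 00:25 UTC
14·60 + 37 + 180 = 1057 min
1057 = 0·1440 + 1057; 1057 = 17·60 + 37 → 17:37, same day
→ 2023-12-06 17:37 WFY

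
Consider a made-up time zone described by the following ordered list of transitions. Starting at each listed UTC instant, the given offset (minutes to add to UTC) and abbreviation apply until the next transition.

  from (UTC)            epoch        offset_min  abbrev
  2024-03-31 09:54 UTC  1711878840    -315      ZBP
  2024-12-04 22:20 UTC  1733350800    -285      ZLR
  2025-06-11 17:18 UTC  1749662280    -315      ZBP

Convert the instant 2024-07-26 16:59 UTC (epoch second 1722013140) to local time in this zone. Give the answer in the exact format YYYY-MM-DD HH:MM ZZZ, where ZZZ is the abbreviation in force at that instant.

Query: 2024-07-26 16:59 UTC
Rule 1/3 (ZBP, -05:15): 2024-03-31 09:54 UTC ≤ query < 2024-12-04 22:20 UTC
16·60 + 59 - 315 = 704 min
704 = 0·1440 + 704; 704 = 11·60 + 44 → 11:44, same day
→ 2024-07-26 11:44 ZBP

2024-07-26 11:44 ZBP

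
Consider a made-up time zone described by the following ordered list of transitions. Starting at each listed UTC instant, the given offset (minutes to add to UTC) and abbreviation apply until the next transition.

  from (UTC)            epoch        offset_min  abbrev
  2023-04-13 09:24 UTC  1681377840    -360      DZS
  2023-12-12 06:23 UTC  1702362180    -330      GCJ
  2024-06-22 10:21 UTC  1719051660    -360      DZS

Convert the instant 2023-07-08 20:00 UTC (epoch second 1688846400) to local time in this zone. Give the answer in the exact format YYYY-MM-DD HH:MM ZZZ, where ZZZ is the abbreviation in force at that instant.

2023-07-08 14:00 DZS

Query: 2023-07-08 20:00 UTC
Rule 1/3 (DZS, -06:00): 2023-04-13 09:24 UTC ≤ query < 2023-12-12 06:23 UTC
20·60 + 0 - 360 = 840 min
840 = 0·1440 + 840; 840 = 14·60 + 0 → 14:00, same day
→ 2023-07-08 14:00 DZS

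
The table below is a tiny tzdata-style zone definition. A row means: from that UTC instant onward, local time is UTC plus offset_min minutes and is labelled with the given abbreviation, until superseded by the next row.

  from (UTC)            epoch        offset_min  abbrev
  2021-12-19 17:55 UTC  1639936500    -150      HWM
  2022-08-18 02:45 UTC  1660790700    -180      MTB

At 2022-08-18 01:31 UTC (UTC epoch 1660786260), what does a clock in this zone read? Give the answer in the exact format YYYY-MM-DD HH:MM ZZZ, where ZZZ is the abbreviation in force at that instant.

2022-08-17 23:01 HWM

Query: 2022-08-18 01:31 UTC
Rule 1/2 (HWM, -02:30): 2021-12-19 17:55 UTC ≤ query < 2022-08-18 02:45 UTC
1·60 + 31 - 150 = -59 min
-59 = -1·1440 + 1381; 1381 = 23·60 + 1 → 23:01, 2022-08-18 - 1 day = 2022-08-17
→ 2022-08-17 23:01 HWM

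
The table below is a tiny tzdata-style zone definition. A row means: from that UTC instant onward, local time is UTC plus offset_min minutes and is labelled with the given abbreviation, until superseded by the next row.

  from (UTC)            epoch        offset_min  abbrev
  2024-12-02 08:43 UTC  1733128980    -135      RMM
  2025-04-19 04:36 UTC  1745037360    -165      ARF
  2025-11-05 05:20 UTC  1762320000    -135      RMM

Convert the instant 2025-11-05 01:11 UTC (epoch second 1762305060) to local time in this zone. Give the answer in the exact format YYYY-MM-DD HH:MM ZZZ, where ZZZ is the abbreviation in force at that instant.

2025-11-04 22:26 ARF

Query: 2025-11-05 01:11 UTC
Rule 2/3 (ARF, -02:45): 2025-04-19 04:36 UTC ≤ query < 2025-11-05 05:20 UTC
1·60 + 11 - 165 = -94 min
-94 = -1·1440 + 1346; 1346 = 22·60 + 26 → 22:26, 2025-11-05 - 1 day = 2025-11-04
→ 2025-11-04 22:26 ARF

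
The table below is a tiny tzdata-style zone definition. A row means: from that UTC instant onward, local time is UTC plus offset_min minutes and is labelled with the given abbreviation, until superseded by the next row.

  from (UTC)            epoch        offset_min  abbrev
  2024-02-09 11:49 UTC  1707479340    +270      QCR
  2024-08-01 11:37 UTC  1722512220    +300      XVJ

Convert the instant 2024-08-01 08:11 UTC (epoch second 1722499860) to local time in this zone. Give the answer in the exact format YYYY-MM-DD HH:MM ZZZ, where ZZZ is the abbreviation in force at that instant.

Query: 2024-08-01 08:11 UTC
Rule 1/2 (QCR, +04:30): 2024-02-09 11:49 UTC ≤ query < 2024-08-01 11:37 UTC
8·60 + 11 + 270 = 761 min
761 = 0·1440 + 761; 761 = 12·60 + 41 → 12:41, same day
→ 2024-08-01 12:41 QCR

2024-08-01 12:41 QCR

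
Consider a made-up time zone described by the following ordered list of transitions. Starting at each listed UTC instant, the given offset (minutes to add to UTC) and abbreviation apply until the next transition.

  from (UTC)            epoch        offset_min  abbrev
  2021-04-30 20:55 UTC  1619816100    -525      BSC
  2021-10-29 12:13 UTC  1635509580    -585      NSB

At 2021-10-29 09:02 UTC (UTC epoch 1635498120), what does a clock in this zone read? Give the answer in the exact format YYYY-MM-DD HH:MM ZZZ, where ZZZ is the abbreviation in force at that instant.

Query: 2021-10-29 09:02 UTC
Rule 1/2 (BSC, -08:45): 2021-04-30 20:55 UTC ≤ query < 2021-10-29 12:13 UTC
9·60 + 2 - 525 = 17 min
17 = 0·1440 + 17; 17 = 0·60 + 17 → 00:17, same day
→ 2021-10-29 00:17 BSC

2021-10-29 00:17 BSC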